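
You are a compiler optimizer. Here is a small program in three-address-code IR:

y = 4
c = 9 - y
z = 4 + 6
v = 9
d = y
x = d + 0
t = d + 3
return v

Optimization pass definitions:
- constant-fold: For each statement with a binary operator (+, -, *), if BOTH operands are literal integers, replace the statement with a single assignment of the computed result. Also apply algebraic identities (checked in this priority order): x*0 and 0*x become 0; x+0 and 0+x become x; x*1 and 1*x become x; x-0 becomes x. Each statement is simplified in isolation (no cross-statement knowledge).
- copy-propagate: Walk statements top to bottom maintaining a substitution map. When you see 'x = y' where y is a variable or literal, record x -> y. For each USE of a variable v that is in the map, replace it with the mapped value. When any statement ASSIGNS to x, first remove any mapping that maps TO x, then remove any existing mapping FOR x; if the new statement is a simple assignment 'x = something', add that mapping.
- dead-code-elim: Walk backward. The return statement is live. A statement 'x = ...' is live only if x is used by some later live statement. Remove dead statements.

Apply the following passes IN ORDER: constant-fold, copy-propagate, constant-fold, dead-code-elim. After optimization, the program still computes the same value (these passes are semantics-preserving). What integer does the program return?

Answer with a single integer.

Answer: 9

Derivation:
Initial IR:
  y = 4
  c = 9 - y
  z = 4 + 6
  v = 9
  d = y
  x = d + 0
  t = d + 3
  return v
After constant-fold (8 stmts):
  y = 4
  c = 9 - y
  z = 10
  v = 9
  d = y
  x = d
  t = d + 3
  return v
After copy-propagate (8 stmts):
  y = 4
  c = 9 - 4
  z = 10
  v = 9
  d = 4
  x = 4
  t = 4 + 3
  return 9
After constant-fold (8 stmts):
  y = 4
  c = 5
  z = 10
  v = 9
  d = 4
  x = 4
  t = 7
  return 9
After dead-code-elim (1 stmts):
  return 9
Evaluate:
  y = 4  =>  y = 4
  c = 9 - y  =>  c = 5
  z = 4 + 6  =>  z = 10
  v = 9  =>  v = 9
  d = y  =>  d = 4
  x = d + 0  =>  x = 4
  t = d + 3  =>  t = 7
  return v = 9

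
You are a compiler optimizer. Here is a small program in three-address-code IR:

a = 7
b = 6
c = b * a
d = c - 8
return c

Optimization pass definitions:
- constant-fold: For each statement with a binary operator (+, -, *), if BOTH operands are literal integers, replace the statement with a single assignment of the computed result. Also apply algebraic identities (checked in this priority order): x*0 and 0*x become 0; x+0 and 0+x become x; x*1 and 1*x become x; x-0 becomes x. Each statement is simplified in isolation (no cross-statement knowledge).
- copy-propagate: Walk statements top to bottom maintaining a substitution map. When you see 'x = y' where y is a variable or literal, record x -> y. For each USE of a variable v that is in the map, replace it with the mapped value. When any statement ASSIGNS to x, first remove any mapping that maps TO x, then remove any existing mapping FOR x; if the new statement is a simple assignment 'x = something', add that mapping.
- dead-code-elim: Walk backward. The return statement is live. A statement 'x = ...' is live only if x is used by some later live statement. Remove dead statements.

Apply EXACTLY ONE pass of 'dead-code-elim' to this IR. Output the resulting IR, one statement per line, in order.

Answer: a = 7
b = 6
c = b * a
return c

Derivation:
Applying dead-code-elim statement-by-statement:
  [5] return c  -> KEEP (return); live=['c']
  [4] d = c - 8  -> DEAD (d not live)
  [3] c = b * a  -> KEEP; live=['a', 'b']
  [2] b = 6  -> KEEP; live=['a']
  [1] a = 7  -> KEEP; live=[]
Result (4 stmts):
  a = 7
  b = 6
  c = b * a
  return c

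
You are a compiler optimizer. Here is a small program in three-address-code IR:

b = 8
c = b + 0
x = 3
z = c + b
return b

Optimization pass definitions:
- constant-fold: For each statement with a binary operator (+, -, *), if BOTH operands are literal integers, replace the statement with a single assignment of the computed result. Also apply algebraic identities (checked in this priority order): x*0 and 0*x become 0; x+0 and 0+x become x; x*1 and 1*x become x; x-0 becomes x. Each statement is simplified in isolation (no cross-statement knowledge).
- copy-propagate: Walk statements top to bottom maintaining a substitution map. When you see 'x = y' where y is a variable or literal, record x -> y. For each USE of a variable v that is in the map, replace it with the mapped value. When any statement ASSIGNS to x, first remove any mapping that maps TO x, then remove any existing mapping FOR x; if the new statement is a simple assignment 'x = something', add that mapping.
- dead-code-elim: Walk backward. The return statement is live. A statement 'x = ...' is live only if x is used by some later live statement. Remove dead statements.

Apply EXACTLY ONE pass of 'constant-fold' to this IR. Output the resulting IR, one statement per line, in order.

Applying constant-fold statement-by-statement:
  [1] b = 8  (unchanged)
  [2] c = b + 0  -> c = b
  [3] x = 3  (unchanged)
  [4] z = c + b  (unchanged)
  [5] return b  (unchanged)
Result (5 stmts):
  b = 8
  c = b
  x = 3
  z = c + b
  return b

Answer: b = 8
c = b
x = 3
z = c + b
return b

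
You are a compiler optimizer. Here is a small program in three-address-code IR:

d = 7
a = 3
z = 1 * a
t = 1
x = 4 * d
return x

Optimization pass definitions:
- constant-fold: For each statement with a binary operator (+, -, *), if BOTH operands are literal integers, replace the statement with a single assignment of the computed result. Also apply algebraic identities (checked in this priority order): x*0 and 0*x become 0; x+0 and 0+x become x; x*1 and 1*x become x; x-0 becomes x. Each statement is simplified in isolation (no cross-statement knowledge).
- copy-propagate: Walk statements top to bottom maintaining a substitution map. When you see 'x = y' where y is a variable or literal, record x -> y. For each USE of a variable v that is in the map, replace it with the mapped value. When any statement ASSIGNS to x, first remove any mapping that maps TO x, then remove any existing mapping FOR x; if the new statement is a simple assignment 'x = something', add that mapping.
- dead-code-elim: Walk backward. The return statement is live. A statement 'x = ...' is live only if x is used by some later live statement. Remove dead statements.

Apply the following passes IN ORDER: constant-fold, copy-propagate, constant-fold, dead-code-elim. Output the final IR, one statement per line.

Answer: x = 28
return x

Derivation:
Initial IR:
  d = 7
  a = 3
  z = 1 * a
  t = 1
  x = 4 * d
  return x
After constant-fold (6 stmts):
  d = 7
  a = 3
  z = a
  t = 1
  x = 4 * d
  return x
After copy-propagate (6 stmts):
  d = 7
  a = 3
  z = 3
  t = 1
  x = 4 * 7
  return x
After constant-fold (6 stmts):
  d = 7
  a = 3
  z = 3
  t = 1
  x = 28
  return x
After dead-code-elim (2 stmts):
  x = 28
  return x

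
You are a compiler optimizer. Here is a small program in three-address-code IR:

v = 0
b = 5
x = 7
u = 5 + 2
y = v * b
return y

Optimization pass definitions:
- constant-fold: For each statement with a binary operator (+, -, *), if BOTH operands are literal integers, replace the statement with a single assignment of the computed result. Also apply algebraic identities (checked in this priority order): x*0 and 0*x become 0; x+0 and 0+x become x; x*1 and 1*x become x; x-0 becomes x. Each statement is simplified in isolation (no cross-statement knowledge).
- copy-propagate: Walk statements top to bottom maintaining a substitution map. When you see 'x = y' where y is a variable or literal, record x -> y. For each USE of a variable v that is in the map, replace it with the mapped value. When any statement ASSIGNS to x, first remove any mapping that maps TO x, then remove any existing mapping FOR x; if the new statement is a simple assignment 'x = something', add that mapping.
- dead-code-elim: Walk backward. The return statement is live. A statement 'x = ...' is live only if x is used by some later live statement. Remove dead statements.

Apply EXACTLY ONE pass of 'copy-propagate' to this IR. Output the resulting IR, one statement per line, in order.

Answer: v = 0
b = 5
x = 7
u = 5 + 2
y = 0 * 5
return y

Derivation:
Applying copy-propagate statement-by-statement:
  [1] v = 0  (unchanged)
  [2] b = 5  (unchanged)
  [3] x = 7  (unchanged)
  [4] u = 5 + 2  (unchanged)
  [5] y = v * b  -> y = 0 * 5
  [6] return y  (unchanged)
Result (6 stmts):
  v = 0
  b = 5
  x = 7
  u = 5 + 2
  y = 0 * 5
  return y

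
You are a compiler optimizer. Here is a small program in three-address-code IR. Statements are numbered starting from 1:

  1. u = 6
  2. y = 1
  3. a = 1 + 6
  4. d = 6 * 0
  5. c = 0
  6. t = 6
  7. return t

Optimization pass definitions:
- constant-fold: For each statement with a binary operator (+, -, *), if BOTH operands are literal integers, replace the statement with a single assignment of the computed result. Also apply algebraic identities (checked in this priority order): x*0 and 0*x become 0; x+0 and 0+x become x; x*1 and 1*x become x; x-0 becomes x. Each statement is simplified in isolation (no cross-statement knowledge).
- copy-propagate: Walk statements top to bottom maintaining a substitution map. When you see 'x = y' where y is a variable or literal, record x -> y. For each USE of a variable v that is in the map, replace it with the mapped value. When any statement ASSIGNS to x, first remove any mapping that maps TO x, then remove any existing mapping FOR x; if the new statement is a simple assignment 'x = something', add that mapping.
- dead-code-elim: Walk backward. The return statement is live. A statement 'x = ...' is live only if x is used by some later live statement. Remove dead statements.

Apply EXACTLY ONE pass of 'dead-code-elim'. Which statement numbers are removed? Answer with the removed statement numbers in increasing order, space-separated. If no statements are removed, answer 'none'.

Answer: 1 2 3 4 5

Derivation:
Backward liveness scan:
Stmt 1 'u = 6': DEAD (u not in live set [])
Stmt 2 'y = 1': DEAD (y not in live set [])
Stmt 3 'a = 1 + 6': DEAD (a not in live set [])
Stmt 4 'd = 6 * 0': DEAD (d not in live set [])
Stmt 5 'c = 0': DEAD (c not in live set [])
Stmt 6 't = 6': KEEP (t is live); live-in = []
Stmt 7 'return t': KEEP (return); live-in = ['t']
Removed statement numbers: [1, 2, 3, 4, 5]
Surviving IR:
  t = 6
  return t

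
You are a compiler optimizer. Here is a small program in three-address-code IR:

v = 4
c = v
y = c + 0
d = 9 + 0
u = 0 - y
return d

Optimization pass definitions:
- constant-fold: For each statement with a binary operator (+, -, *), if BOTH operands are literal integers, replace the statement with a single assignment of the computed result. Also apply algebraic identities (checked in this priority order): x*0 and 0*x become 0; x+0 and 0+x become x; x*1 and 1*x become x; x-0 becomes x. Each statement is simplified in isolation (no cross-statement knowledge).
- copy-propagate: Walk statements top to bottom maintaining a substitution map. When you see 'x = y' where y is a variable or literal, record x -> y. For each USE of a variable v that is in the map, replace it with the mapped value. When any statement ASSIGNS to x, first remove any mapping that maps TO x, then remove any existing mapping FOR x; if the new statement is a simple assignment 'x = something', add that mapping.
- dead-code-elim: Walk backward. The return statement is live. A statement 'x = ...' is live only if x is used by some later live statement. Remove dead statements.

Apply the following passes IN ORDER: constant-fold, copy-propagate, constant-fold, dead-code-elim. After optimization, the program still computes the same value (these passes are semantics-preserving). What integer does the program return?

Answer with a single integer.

Initial IR:
  v = 4
  c = v
  y = c + 0
  d = 9 + 0
  u = 0 - y
  return d
After constant-fold (6 stmts):
  v = 4
  c = v
  y = c
  d = 9
  u = 0 - y
  return d
After copy-propagate (6 stmts):
  v = 4
  c = 4
  y = 4
  d = 9
  u = 0 - 4
  return 9
After constant-fold (6 stmts):
  v = 4
  c = 4
  y = 4
  d = 9
  u = -4
  return 9
After dead-code-elim (1 stmts):
  return 9
Evaluate:
  v = 4  =>  v = 4
  c = v  =>  c = 4
  y = c + 0  =>  y = 4
  d = 9 + 0  =>  d = 9
  u = 0 - y  =>  u = -4
  return d = 9

Answer: 9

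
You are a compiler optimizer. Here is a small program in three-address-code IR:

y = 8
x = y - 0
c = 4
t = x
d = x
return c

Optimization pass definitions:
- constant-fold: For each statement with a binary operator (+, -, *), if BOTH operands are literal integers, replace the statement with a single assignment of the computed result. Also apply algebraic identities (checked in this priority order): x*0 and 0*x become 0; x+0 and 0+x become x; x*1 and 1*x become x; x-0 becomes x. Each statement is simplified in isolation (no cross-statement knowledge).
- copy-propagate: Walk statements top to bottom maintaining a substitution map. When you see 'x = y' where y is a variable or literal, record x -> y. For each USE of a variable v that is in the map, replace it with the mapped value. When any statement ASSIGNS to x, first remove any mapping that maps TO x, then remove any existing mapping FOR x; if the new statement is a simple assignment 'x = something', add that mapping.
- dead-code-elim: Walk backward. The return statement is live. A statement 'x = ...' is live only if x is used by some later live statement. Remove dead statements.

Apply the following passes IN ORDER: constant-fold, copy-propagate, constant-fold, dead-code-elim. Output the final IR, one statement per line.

Initial IR:
  y = 8
  x = y - 0
  c = 4
  t = x
  d = x
  return c
After constant-fold (6 stmts):
  y = 8
  x = y
  c = 4
  t = x
  d = x
  return c
After copy-propagate (6 stmts):
  y = 8
  x = 8
  c = 4
  t = 8
  d = 8
  return 4
After constant-fold (6 stmts):
  y = 8
  x = 8
  c = 4
  t = 8
  d = 8
  return 4
After dead-code-elim (1 stmts):
  return 4

Answer: return 4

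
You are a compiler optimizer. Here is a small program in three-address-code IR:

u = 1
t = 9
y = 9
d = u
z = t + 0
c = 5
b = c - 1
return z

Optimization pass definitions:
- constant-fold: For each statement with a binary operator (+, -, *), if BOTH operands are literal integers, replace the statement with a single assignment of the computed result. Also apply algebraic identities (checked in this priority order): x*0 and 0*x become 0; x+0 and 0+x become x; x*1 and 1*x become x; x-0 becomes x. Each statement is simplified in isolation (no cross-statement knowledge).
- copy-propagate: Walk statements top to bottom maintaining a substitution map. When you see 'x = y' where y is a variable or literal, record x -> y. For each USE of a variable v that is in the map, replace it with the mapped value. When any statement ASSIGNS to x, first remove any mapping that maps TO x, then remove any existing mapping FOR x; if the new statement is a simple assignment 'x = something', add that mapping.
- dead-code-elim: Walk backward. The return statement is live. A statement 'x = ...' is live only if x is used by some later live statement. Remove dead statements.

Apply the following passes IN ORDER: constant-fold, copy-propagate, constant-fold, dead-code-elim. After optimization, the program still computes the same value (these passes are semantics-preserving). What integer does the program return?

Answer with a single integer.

Answer: 9

Derivation:
Initial IR:
  u = 1
  t = 9
  y = 9
  d = u
  z = t + 0
  c = 5
  b = c - 1
  return z
After constant-fold (8 stmts):
  u = 1
  t = 9
  y = 9
  d = u
  z = t
  c = 5
  b = c - 1
  return z
After copy-propagate (8 stmts):
  u = 1
  t = 9
  y = 9
  d = 1
  z = 9
  c = 5
  b = 5 - 1
  return 9
After constant-fold (8 stmts):
  u = 1
  t = 9
  y = 9
  d = 1
  z = 9
  c = 5
  b = 4
  return 9
After dead-code-elim (1 stmts):
  return 9
Evaluate:
  u = 1  =>  u = 1
  t = 9  =>  t = 9
  y = 9  =>  y = 9
  d = u  =>  d = 1
  z = t + 0  =>  z = 9
  c = 5  =>  c = 5
  b = c - 1  =>  b = 4
  return z = 9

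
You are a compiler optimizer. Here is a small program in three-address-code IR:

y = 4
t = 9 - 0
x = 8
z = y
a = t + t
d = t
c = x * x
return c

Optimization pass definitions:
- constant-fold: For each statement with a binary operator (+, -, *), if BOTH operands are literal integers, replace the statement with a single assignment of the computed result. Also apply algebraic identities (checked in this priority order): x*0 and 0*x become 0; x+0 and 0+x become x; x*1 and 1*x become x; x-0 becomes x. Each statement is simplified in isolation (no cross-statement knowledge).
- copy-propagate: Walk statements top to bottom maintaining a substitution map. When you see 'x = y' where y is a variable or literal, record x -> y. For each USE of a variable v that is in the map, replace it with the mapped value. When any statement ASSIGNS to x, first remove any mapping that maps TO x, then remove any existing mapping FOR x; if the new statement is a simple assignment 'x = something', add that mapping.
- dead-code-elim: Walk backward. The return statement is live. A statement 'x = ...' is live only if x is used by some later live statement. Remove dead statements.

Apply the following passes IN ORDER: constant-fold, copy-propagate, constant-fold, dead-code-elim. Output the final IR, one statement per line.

Answer: c = 64
return c

Derivation:
Initial IR:
  y = 4
  t = 9 - 0
  x = 8
  z = y
  a = t + t
  d = t
  c = x * x
  return c
After constant-fold (8 stmts):
  y = 4
  t = 9
  x = 8
  z = y
  a = t + t
  d = t
  c = x * x
  return c
After copy-propagate (8 stmts):
  y = 4
  t = 9
  x = 8
  z = 4
  a = 9 + 9
  d = 9
  c = 8 * 8
  return c
After constant-fold (8 stmts):
  y = 4
  t = 9
  x = 8
  z = 4
  a = 18
  d = 9
  c = 64
  return c
After dead-code-elim (2 stmts):
  c = 64
  return c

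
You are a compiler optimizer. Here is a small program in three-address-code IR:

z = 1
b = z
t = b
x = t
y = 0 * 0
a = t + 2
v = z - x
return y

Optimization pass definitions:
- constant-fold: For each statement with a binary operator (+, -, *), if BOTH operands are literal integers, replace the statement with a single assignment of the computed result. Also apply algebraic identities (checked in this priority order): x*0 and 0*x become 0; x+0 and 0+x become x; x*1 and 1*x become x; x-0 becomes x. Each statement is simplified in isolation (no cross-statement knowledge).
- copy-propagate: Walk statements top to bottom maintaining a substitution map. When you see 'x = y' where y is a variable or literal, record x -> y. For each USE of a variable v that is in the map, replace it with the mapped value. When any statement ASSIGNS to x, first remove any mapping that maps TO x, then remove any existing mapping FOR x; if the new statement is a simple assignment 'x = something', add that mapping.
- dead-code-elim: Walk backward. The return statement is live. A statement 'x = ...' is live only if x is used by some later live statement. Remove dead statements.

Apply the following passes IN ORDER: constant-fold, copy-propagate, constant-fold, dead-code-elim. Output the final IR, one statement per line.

Answer: return 0

Derivation:
Initial IR:
  z = 1
  b = z
  t = b
  x = t
  y = 0 * 0
  a = t + 2
  v = z - x
  return y
After constant-fold (8 stmts):
  z = 1
  b = z
  t = b
  x = t
  y = 0
  a = t + 2
  v = z - x
  return y
After copy-propagate (8 stmts):
  z = 1
  b = 1
  t = 1
  x = 1
  y = 0
  a = 1 + 2
  v = 1 - 1
  return 0
After constant-fold (8 stmts):
  z = 1
  b = 1
  t = 1
  x = 1
  y = 0
  a = 3
  v = 0
  return 0
After dead-code-elim (1 stmts):
  return 0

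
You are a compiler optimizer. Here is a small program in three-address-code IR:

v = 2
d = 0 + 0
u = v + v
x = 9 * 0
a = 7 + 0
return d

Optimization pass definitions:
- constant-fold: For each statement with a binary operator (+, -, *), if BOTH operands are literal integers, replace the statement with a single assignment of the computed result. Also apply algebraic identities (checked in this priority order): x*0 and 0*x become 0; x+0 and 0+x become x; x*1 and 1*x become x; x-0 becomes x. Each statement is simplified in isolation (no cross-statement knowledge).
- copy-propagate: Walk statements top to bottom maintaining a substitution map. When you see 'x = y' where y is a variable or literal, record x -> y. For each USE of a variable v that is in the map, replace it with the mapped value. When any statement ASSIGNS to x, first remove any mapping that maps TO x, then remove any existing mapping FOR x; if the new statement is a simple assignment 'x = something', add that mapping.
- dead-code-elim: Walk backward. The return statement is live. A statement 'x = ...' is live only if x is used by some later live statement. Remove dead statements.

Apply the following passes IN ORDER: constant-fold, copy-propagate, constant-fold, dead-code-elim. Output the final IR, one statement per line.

Initial IR:
  v = 2
  d = 0 + 0
  u = v + v
  x = 9 * 0
  a = 7 + 0
  return d
After constant-fold (6 stmts):
  v = 2
  d = 0
  u = v + v
  x = 0
  a = 7
  return d
After copy-propagate (6 stmts):
  v = 2
  d = 0
  u = 2 + 2
  x = 0
  a = 7
  return 0
After constant-fold (6 stmts):
  v = 2
  d = 0
  u = 4
  x = 0
  a = 7
  return 0
After dead-code-elim (1 stmts):
  return 0

Answer: return 0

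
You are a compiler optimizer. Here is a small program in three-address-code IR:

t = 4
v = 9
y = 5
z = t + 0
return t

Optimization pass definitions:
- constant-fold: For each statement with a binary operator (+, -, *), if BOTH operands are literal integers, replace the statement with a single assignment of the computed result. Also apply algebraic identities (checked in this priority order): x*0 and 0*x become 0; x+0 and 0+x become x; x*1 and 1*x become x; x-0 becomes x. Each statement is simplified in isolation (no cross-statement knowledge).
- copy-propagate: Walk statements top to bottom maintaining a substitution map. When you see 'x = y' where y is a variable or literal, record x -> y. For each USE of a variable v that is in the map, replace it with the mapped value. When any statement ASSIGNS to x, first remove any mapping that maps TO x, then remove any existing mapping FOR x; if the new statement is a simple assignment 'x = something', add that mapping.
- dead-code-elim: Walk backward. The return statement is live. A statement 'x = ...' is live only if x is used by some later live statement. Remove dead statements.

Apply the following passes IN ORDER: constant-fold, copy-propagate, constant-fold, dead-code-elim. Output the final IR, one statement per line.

Initial IR:
  t = 4
  v = 9
  y = 5
  z = t + 0
  return t
After constant-fold (5 stmts):
  t = 4
  v = 9
  y = 5
  z = t
  return t
After copy-propagate (5 stmts):
  t = 4
  v = 9
  y = 5
  z = 4
  return 4
After constant-fold (5 stmts):
  t = 4
  v = 9
  y = 5
  z = 4
  return 4
After dead-code-elim (1 stmts):
  return 4

Answer: return 4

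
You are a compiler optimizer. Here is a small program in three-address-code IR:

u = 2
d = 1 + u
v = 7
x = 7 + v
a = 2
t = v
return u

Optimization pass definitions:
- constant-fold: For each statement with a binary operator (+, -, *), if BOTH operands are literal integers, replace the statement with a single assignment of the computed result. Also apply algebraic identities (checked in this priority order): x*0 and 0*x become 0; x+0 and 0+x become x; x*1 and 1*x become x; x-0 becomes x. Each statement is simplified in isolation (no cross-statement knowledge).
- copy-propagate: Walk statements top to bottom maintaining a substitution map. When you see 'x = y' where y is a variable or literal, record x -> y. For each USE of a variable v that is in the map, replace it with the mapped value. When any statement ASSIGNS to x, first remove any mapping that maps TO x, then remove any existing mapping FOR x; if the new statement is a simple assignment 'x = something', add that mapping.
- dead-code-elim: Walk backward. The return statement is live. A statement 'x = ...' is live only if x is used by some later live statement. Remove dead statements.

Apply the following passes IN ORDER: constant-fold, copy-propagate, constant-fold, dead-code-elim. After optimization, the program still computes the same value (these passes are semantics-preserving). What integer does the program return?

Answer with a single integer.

Initial IR:
  u = 2
  d = 1 + u
  v = 7
  x = 7 + v
  a = 2
  t = v
  return u
After constant-fold (7 stmts):
  u = 2
  d = 1 + u
  v = 7
  x = 7 + v
  a = 2
  t = v
  return u
After copy-propagate (7 stmts):
  u = 2
  d = 1 + 2
  v = 7
  x = 7 + 7
  a = 2
  t = 7
  return 2
After constant-fold (7 stmts):
  u = 2
  d = 3
  v = 7
  x = 14
  a = 2
  t = 7
  return 2
After dead-code-elim (1 stmts):
  return 2
Evaluate:
  u = 2  =>  u = 2
  d = 1 + u  =>  d = 3
  v = 7  =>  v = 7
  x = 7 + v  =>  x = 14
  a = 2  =>  a = 2
  t = v  =>  t = 7
  return u = 2

Answer: 2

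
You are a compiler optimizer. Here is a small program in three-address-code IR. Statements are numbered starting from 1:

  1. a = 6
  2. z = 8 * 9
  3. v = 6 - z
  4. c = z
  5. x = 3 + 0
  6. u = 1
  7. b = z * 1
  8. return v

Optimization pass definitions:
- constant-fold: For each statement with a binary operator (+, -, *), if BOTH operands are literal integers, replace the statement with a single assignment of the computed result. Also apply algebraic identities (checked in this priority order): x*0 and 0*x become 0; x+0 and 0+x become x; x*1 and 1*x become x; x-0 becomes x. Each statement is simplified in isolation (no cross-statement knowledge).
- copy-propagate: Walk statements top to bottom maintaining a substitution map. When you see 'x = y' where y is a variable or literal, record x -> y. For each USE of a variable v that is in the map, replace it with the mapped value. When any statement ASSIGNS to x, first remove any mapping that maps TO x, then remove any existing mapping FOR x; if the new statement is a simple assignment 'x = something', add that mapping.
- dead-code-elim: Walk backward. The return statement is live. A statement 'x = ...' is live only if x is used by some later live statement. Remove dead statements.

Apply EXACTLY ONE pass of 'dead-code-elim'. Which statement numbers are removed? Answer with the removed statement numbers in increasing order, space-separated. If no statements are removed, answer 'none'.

Backward liveness scan:
Stmt 1 'a = 6': DEAD (a not in live set [])
Stmt 2 'z = 8 * 9': KEEP (z is live); live-in = []
Stmt 3 'v = 6 - z': KEEP (v is live); live-in = ['z']
Stmt 4 'c = z': DEAD (c not in live set ['v'])
Stmt 5 'x = 3 + 0': DEAD (x not in live set ['v'])
Stmt 6 'u = 1': DEAD (u not in live set ['v'])
Stmt 7 'b = z * 1': DEAD (b not in live set ['v'])
Stmt 8 'return v': KEEP (return); live-in = ['v']
Removed statement numbers: [1, 4, 5, 6, 7]
Surviving IR:
  z = 8 * 9
  v = 6 - z
  return v

Answer: 1 4 5 6 7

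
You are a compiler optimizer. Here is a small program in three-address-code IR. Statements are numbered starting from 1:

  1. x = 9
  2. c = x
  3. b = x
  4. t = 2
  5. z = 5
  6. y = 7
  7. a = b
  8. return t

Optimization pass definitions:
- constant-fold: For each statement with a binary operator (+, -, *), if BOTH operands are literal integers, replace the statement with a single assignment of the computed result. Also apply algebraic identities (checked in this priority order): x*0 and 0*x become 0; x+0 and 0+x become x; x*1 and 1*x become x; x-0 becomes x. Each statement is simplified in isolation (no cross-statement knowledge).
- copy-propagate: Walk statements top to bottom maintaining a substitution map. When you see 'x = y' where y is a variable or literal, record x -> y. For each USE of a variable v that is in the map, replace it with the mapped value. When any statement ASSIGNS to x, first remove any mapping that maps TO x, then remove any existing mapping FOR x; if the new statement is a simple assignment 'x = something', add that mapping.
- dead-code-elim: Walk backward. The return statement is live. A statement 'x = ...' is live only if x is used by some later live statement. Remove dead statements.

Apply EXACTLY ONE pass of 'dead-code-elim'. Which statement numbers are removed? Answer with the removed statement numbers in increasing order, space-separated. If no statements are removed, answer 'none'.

Answer: 1 2 3 5 6 7

Derivation:
Backward liveness scan:
Stmt 1 'x = 9': DEAD (x not in live set [])
Stmt 2 'c = x': DEAD (c not in live set [])
Stmt 3 'b = x': DEAD (b not in live set [])
Stmt 4 't = 2': KEEP (t is live); live-in = []
Stmt 5 'z = 5': DEAD (z not in live set ['t'])
Stmt 6 'y = 7': DEAD (y not in live set ['t'])
Stmt 7 'a = b': DEAD (a not in live set ['t'])
Stmt 8 'return t': KEEP (return); live-in = ['t']
Removed statement numbers: [1, 2, 3, 5, 6, 7]
Surviving IR:
  t = 2
  return t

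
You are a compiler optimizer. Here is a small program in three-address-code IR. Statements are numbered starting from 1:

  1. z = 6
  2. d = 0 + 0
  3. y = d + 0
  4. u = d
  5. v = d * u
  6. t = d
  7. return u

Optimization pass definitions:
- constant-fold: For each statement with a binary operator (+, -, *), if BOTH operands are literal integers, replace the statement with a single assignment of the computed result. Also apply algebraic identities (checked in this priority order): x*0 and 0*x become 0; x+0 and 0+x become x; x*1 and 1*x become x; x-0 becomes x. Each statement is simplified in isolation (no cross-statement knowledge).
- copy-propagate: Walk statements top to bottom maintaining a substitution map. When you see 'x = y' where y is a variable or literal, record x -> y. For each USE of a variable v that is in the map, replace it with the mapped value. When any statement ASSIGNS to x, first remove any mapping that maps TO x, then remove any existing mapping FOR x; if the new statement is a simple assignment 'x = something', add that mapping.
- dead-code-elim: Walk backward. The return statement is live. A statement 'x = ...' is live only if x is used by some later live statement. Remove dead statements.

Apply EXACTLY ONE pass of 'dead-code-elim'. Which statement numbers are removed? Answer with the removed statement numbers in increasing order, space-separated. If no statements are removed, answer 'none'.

Backward liveness scan:
Stmt 1 'z = 6': DEAD (z not in live set [])
Stmt 2 'd = 0 + 0': KEEP (d is live); live-in = []
Stmt 3 'y = d + 0': DEAD (y not in live set ['d'])
Stmt 4 'u = d': KEEP (u is live); live-in = ['d']
Stmt 5 'v = d * u': DEAD (v not in live set ['u'])
Stmt 6 't = d': DEAD (t not in live set ['u'])
Stmt 7 'return u': KEEP (return); live-in = ['u']
Removed statement numbers: [1, 3, 5, 6]
Surviving IR:
  d = 0 + 0
  u = d
  return u

Answer: 1 3 5 6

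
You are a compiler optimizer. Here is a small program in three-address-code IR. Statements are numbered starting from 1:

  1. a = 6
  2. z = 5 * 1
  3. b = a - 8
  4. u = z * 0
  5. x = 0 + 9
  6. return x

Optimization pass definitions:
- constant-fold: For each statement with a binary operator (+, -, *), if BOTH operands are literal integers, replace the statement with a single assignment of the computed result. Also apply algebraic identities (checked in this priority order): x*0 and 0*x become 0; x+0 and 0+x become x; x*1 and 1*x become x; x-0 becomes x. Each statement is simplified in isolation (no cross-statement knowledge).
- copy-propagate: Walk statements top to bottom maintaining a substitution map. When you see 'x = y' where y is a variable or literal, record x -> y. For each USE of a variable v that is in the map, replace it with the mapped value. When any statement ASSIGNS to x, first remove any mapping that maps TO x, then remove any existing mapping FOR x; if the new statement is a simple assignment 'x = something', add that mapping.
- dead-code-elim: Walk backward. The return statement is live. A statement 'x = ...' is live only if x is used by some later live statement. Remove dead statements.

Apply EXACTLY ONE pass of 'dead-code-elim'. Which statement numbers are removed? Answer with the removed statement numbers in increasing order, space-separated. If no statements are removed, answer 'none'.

Backward liveness scan:
Stmt 1 'a = 6': DEAD (a not in live set [])
Stmt 2 'z = 5 * 1': DEAD (z not in live set [])
Stmt 3 'b = a - 8': DEAD (b not in live set [])
Stmt 4 'u = z * 0': DEAD (u not in live set [])
Stmt 5 'x = 0 + 9': KEEP (x is live); live-in = []
Stmt 6 'return x': KEEP (return); live-in = ['x']
Removed statement numbers: [1, 2, 3, 4]
Surviving IR:
  x = 0 + 9
  return x

Answer: 1 2 3 4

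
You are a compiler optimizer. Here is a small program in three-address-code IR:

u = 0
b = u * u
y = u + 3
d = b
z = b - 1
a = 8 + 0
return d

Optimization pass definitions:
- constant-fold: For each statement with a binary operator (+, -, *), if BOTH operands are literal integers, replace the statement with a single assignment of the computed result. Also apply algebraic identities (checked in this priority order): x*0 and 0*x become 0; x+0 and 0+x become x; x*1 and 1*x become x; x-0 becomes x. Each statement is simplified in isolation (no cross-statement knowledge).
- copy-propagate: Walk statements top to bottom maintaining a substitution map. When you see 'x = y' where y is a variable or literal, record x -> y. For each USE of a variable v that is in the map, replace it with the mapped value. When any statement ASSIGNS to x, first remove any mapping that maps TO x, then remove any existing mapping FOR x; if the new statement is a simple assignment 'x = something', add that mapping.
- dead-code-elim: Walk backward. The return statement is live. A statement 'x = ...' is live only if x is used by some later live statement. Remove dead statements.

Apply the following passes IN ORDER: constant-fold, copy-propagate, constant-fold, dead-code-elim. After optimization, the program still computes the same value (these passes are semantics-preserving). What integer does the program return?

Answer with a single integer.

Initial IR:
  u = 0
  b = u * u
  y = u + 3
  d = b
  z = b - 1
  a = 8 + 0
  return d
After constant-fold (7 stmts):
  u = 0
  b = u * u
  y = u + 3
  d = b
  z = b - 1
  a = 8
  return d
After copy-propagate (7 stmts):
  u = 0
  b = 0 * 0
  y = 0 + 3
  d = b
  z = b - 1
  a = 8
  return b
After constant-fold (7 stmts):
  u = 0
  b = 0
  y = 3
  d = b
  z = b - 1
  a = 8
  return b
After dead-code-elim (2 stmts):
  b = 0
  return b
Evaluate:
  u = 0  =>  u = 0
  b = u * u  =>  b = 0
  y = u + 3  =>  y = 3
  d = b  =>  d = 0
  z = b - 1  =>  z = -1
  a = 8 + 0  =>  a = 8
  return d = 0

Answer: 0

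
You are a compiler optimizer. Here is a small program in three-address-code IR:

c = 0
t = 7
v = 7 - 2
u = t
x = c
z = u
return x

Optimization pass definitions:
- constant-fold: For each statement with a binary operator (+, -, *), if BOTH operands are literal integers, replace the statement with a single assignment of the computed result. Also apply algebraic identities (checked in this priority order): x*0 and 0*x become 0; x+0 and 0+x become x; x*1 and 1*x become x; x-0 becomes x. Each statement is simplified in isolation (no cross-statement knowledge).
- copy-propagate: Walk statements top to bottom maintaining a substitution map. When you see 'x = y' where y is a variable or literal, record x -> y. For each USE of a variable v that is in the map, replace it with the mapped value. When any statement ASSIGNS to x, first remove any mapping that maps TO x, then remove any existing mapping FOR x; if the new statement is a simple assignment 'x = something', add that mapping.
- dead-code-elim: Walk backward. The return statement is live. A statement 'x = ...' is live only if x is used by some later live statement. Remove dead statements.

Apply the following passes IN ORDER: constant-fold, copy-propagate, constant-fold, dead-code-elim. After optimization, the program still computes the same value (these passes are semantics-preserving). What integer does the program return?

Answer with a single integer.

Answer: 0

Derivation:
Initial IR:
  c = 0
  t = 7
  v = 7 - 2
  u = t
  x = c
  z = u
  return x
After constant-fold (7 stmts):
  c = 0
  t = 7
  v = 5
  u = t
  x = c
  z = u
  return x
After copy-propagate (7 stmts):
  c = 0
  t = 7
  v = 5
  u = 7
  x = 0
  z = 7
  return 0
After constant-fold (7 stmts):
  c = 0
  t = 7
  v = 5
  u = 7
  x = 0
  z = 7
  return 0
After dead-code-elim (1 stmts):
  return 0
Evaluate:
  c = 0  =>  c = 0
  t = 7  =>  t = 7
  v = 7 - 2  =>  v = 5
  u = t  =>  u = 7
  x = c  =>  x = 0
  z = u  =>  z = 7
  return x = 0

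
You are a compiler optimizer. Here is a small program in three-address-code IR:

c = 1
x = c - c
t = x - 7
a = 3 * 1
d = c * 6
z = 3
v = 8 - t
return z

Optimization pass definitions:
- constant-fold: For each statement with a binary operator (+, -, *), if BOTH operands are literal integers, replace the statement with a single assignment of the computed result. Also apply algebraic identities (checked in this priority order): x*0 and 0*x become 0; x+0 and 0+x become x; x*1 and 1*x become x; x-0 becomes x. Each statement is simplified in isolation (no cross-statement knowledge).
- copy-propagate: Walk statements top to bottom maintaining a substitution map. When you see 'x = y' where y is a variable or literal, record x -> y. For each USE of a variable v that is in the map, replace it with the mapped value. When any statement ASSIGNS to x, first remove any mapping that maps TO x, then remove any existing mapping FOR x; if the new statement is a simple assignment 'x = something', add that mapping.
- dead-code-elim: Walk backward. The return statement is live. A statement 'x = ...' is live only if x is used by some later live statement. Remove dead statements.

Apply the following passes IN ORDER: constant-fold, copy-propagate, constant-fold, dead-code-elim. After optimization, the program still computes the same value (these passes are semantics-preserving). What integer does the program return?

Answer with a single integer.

Answer: 3

Derivation:
Initial IR:
  c = 1
  x = c - c
  t = x - 7
  a = 3 * 1
  d = c * 6
  z = 3
  v = 8 - t
  return z
After constant-fold (8 stmts):
  c = 1
  x = c - c
  t = x - 7
  a = 3
  d = c * 6
  z = 3
  v = 8 - t
  return z
After copy-propagate (8 stmts):
  c = 1
  x = 1 - 1
  t = x - 7
  a = 3
  d = 1 * 6
  z = 3
  v = 8 - t
  return 3
After constant-fold (8 stmts):
  c = 1
  x = 0
  t = x - 7
  a = 3
  d = 6
  z = 3
  v = 8 - t
  return 3
After dead-code-elim (1 stmts):
  return 3
Evaluate:
  c = 1  =>  c = 1
  x = c - c  =>  x = 0
  t = x - 7  =>  t = -7
  a = 3 * 1  =>  a = 3
  d = c * 6  =>  d = 6
  z = 3  =>  z = 3
  v = 8 - t  =>  v = 15
  return z = 3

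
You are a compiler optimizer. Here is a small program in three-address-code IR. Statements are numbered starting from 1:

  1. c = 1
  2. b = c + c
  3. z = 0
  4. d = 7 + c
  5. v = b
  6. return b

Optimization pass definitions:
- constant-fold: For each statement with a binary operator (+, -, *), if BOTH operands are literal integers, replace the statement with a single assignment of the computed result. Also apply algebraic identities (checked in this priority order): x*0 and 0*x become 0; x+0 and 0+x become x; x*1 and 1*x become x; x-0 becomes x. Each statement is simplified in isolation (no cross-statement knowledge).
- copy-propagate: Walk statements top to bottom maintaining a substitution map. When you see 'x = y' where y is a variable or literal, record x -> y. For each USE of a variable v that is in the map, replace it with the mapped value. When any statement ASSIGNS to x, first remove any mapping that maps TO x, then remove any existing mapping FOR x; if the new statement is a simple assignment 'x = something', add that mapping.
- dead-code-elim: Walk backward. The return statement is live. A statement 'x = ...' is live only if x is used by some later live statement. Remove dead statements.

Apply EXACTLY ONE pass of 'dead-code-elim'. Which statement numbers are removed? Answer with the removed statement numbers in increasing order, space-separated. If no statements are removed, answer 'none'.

Answer: 3 4 5

Derivation:
Backward liveness scan:
Stmt 1 'c = 1': KEEP (c is live); live-in = []
Stmt 2 'b = c + c': KEEP (b is live); live-in = ['c']
Stmt 3 'z = 0': DEAD (z not in live set ['b'])
Stmt 4 'd = 7 + c': DEAD (d not in live set ['b'])
Stmt 5 'v = b': DEAD (v not in live set ['b'])
Stmt 6 'return b': KEEP (return); live-in = ['b']
Removed statement numbers: [3, 4, 5]
Surviving IR:
  c = 1
  b = c + c
  return b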